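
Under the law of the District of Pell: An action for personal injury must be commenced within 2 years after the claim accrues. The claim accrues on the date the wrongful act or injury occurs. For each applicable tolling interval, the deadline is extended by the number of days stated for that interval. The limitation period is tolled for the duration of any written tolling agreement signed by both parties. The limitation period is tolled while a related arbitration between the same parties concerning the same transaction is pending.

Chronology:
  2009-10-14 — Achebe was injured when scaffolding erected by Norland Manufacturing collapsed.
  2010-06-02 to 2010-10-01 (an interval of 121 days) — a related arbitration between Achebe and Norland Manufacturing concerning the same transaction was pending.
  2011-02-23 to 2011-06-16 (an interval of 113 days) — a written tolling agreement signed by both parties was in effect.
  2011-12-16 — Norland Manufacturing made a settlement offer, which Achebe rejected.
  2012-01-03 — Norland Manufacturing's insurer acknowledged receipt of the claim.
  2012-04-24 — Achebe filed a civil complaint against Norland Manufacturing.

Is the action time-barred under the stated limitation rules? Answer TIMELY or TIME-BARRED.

TIMELY

The claim accrued on 2009-10-14, the date of the act.
Adding the 2 years base period to 2009-10-14 gives a deadline of 2011-10-14, before any tolling.
The period was tolled for 121 days by the pending related arbitration (2010-06-02 to 2010-10-01), pushing the deadline to 2012-02-12.
Because the written tolling agreement ran from 2011-02-23 to 2011-06-16, the deadline is extended by 113 days to 2012-06-04.
Nothing else in the chronology tolls or restarts the period.
The 2012-04-24 filing precedes the 2012-06-04 deadline; the claim is timely.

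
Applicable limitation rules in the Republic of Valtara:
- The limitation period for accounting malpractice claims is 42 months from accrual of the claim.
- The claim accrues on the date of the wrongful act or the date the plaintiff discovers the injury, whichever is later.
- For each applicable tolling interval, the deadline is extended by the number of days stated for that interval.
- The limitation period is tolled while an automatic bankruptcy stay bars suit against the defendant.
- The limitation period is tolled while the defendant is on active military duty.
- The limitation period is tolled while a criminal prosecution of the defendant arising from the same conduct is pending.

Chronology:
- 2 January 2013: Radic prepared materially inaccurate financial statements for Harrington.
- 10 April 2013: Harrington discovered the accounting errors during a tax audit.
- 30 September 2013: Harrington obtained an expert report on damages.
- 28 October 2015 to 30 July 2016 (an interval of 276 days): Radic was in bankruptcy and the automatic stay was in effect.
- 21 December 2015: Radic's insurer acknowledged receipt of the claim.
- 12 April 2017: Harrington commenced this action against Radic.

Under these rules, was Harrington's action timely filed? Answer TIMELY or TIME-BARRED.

Because discovery on 10 April 2013 post-dates the 2 January 2013 act, accrual under the later-of rule falls on 10 April 2013.
The untolled deadline — 42 months after 10 April 2013 — is 10 October 2016.
The automatic bankruptcy stay from 28 October 2015 to 30 July 2016 tolled the period for 276 days, extending the deadline to 13 July 2017.
Nothing else in the chronology tolls or restarts the period.
Harrington filed on 12 April 2017, before the 13 July 2017 deadline, so the action is timely.

TIMELY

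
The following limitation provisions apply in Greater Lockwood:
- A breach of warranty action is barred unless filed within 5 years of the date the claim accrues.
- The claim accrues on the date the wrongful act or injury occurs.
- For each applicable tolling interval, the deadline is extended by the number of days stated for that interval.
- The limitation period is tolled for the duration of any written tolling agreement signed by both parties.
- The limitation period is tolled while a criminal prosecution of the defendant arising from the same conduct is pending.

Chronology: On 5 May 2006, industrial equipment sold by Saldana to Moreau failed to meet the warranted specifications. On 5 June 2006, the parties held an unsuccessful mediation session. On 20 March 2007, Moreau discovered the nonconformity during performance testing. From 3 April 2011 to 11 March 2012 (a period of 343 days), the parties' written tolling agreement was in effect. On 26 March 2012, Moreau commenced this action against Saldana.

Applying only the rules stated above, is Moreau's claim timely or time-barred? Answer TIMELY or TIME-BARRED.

Because the rule ties accrual to occurrence, the claim accrued on 5 May 2006, not on the 20 March 2007 discovery date.
5 years from 5 May 2006 is 5 May 2011.
The period was tolled for 343 days by the written tolling agreement (3 April 2011 to 11 March 2012), pushing the deadline to 12 April 2012.
Nothing else in the chronology tolls or restarts the period.
Filing on 26 March 2012 beat the 12 April 2012 deadline — the action is timely.

TIMELY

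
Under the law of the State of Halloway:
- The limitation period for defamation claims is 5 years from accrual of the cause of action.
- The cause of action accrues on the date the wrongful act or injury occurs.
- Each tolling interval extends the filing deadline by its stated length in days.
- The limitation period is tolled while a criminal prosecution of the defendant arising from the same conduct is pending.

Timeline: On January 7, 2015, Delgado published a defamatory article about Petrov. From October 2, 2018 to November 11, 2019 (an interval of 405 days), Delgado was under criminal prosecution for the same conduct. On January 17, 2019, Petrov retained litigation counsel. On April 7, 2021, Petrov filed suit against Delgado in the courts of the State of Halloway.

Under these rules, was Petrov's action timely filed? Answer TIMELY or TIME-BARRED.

The limitation period began to run on January 7, 2015.
The untolled deadline — 5 years after January 7, 2015 — is January 7, 2020.
The period was tolled for 405 days by the pending criminal prosecution (October 2, 2018 to November 11, 2019), pushing the deadline to February 15, 2021.
Nothing else in the chronology tolls or restarts the period.
The April 7, 2021 filing falls after the February 15, 2021 deadline; the claim is time-barred.

TIME-BARRED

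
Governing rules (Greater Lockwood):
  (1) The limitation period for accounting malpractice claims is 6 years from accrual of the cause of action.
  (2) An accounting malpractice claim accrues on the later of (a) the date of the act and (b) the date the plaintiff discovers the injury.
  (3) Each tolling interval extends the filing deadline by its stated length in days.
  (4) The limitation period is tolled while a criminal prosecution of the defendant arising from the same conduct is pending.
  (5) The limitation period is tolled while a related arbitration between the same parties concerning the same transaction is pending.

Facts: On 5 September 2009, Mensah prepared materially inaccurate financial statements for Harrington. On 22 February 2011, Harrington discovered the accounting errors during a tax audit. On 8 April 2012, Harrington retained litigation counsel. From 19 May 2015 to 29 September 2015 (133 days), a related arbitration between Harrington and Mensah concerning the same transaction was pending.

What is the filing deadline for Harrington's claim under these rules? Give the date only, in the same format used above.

The claim accrued on 22 February 2011 — the later of the 5 September 2009 act and the 22 February 2011 discovery.
Adding the 6 years base period to 22 February 2011 gives a deadline of 22 February 2017, before any tolling.
The period was tolled for 133 days by the pending related arbitration (19 May 2015 to 29 September 2015), pushing the deadline to 5 July 2017.
The other events in the timeline have no effect on the limitation period under the stated rules.

5 July 2017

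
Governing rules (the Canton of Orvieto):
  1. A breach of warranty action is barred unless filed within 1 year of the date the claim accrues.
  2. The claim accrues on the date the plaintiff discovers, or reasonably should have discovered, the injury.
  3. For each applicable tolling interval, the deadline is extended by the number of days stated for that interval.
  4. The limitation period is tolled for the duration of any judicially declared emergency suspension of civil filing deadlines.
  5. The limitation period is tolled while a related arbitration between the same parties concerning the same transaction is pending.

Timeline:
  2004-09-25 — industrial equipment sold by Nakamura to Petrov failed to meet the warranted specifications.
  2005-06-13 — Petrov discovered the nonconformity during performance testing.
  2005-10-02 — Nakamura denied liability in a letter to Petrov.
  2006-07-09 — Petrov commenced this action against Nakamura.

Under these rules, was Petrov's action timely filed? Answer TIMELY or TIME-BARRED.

Accrual is tied to discovery, so the period began on 2005-06-13 rather than on 2004-09-25 when the act occurred.
Adding the 1 year base period to 2005-06-13 gives a deadline of 2006-06-13, before any tolling.
The other events in the timeline have no effect on the limitation period under the stated rules.
Petrov filed on 2006-07-09, after the 2006-06-13 deadline, so the action is time-barred.

TIME-BARRED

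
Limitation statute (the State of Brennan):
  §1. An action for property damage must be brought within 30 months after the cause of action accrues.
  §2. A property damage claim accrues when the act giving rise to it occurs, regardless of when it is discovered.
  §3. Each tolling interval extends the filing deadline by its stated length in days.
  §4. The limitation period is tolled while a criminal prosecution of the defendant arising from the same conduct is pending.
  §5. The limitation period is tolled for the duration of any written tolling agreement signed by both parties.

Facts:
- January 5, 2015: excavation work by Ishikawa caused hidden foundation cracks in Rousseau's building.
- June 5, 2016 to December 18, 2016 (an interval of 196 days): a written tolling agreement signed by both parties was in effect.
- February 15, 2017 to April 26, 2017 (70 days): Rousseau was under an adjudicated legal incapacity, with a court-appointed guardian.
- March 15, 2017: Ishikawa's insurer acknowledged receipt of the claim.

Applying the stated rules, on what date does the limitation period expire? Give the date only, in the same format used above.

The claim accrued on January 5, 2015, when the wrongful act occurred.
The untolled deadline — 30 months after January 5, 2015 — is July 5, 2017.
Because the written tolling agreement ran from June 5, 2016 to December 18, 2016, the deadline is extended by 196 days to January 17, 2018.
No stated provision tolls the period for the plaintiff's incapacity, so the interval from February 15, 2017 to April 26, 2017 has no effect on the deadline.
None of the other events listed affects the running of the period under the stated rules.

January 17, 2018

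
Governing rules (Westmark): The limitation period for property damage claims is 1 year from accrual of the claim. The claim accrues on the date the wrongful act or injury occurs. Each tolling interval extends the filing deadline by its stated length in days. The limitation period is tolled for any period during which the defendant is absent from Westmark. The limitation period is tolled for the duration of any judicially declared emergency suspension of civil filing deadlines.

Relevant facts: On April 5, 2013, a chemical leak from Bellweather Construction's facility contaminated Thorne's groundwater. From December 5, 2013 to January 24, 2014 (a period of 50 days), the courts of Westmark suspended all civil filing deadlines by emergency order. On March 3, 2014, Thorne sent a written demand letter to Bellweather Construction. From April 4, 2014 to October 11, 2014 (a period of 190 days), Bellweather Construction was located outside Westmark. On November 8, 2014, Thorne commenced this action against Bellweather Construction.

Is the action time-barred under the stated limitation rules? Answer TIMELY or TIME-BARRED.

The claim accrued on April 5, 2013, the date of the act.
Adding the 1 year base period to April 5, 2013 gives a deadline of April 5, 2014, before any tolling.
The emergency suspension of filing deadlines from December 5, 2013 to January 24, 2014 tolled the period for 50 days, extending the deadline to May 25, 2014.
Because the defendant's absence from the jurisdiction ran from April 4, 2014 to October 11, 2014, the deadline is extended by 190 days to December 1, 2014.
None of the other events listed affects the running of the period under the stated rules.
The November 8, 2014 filing precedes the December 1, 2014 deadline; the claim is timely.

TIMELY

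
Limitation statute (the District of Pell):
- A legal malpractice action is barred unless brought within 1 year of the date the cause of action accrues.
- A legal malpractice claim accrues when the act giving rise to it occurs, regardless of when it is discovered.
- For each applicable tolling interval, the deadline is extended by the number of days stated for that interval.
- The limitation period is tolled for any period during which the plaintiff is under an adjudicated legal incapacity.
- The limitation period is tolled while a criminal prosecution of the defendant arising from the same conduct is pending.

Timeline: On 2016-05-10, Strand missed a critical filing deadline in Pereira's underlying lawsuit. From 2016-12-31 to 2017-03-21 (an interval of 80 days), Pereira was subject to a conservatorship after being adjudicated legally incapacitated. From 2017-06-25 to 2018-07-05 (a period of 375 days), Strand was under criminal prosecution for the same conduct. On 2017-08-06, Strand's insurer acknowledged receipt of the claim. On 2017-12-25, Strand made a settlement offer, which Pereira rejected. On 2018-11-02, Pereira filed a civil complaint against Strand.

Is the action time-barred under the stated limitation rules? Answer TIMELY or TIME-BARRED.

The limitation period began to run on 2016-05-10.
The untolled deadline — 1 year after 2016-05-10 — is 2017-05-10.
The period was tolled for 80 days by the plaintiff's legal incapacity (2016-12-31 to 2017-03-21), pushing the deadline to 2017-07-29.
Because the pending criminal prosecution ran from 2017-06-25 to 2018-07-05, the deadline is extended by 375 days to 2018-08-08.
The other events in the timeline have no effect on the limitation period under the stated rules.
Pereira filed on 2018-11-02, after the 2018-08-08 deadline, so the action is time-barred.

TIME-BARRED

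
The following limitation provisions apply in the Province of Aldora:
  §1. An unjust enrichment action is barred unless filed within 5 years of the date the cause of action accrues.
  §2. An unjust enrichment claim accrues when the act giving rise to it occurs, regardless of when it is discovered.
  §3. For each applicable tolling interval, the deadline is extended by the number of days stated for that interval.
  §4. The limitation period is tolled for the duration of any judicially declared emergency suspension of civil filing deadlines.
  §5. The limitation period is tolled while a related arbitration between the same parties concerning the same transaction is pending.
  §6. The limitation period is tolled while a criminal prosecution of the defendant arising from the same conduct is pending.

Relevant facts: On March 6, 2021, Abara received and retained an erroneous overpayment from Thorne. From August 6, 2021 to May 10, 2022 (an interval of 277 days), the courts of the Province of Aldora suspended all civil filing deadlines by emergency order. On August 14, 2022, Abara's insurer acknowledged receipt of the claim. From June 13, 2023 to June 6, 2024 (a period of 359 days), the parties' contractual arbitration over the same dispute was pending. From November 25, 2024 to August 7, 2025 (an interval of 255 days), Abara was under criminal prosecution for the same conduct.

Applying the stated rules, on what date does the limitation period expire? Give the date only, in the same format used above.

August 13, 2028

The claim accrued on March 6, 2021, when the wrongful act occurred.
Adding the 5 years base period to March 6, 2021 gives a deadline of March 6, 2026, before any tolling.
The emergency suspension of filing deadlines from August 6, 2021 to May 10, 2022 tolled the period for 277 days, extending the deadline to December 8, 2026.
The pending related arbitration from June 13, 2023 to June 6, 2024 tolled the period for 359 days, extending the deadline to December 2, 2027.
Because the pending criminal prosecution ran from November 25, 2024 to August 7, 2025, the deadline is extended by 255 days to August 13, 2028.
None of the other events listed affects the running of the period under the stated rules.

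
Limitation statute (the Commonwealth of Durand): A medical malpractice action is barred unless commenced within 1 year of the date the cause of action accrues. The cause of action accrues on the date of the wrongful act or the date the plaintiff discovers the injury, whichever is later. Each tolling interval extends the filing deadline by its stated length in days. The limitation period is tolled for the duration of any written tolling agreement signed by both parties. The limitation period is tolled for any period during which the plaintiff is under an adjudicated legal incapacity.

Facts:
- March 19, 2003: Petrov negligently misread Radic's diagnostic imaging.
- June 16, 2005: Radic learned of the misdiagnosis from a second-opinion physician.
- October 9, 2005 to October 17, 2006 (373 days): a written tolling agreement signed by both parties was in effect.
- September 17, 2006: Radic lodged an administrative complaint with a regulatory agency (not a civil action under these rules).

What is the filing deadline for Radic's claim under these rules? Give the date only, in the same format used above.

Because discovery on June 16, 2005 post-dates the March 19, 2003 act, accrual under the later-of rule falls on June 16, 2005.
1 year from June 16, 2005 is June 16, 2006.
Because the written tolling agreement ran from October 9, 2005 to October 17, 2006, the deadline is extended by 373 days to June 24, 2007.
None of the other events listed affects the running of the period under the stated rules.

June 24, 2007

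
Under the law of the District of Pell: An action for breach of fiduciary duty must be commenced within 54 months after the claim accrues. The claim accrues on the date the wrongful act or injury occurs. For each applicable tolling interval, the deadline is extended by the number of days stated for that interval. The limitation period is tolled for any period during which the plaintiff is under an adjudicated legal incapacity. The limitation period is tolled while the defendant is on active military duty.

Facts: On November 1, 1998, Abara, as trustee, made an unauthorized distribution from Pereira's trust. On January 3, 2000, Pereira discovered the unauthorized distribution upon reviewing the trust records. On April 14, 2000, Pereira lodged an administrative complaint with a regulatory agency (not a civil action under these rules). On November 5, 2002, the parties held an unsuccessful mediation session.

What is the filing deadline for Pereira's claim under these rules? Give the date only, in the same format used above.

Because the rule ties accrual to occurrence, the claim accrued on November 1, 1998, not on the January 3, 2000 discovery date.
The untolled deadline — 54 months after November 1, 1998 — is May 1, 2003.
The other events in the timeline have no effect on the limitation period under the stated rules.

May 1, 2003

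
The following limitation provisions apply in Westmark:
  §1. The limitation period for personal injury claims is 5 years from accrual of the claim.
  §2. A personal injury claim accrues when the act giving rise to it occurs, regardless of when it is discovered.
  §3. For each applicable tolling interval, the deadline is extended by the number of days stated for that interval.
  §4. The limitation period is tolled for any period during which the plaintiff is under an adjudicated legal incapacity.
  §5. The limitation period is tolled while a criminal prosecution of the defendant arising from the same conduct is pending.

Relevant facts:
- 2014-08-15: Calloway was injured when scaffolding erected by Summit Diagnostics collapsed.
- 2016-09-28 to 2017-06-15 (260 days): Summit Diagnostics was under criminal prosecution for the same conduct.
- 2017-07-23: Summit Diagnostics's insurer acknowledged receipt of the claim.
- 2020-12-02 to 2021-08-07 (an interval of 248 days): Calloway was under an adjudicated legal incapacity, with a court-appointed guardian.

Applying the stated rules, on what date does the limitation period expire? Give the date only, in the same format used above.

The claim accrued on 2014-08-15, when the wrongful act occurred.
Adding the 5 years base period to 2014-08-15 gives a deadline of 2019-08-15, before any tolling.
The pending criminal prosecution from 2016-09-28 to 2017-06-15 tolled the period for 260 days, extending the deadline to 2020-05-01.
The plaintiff's legal incapacity from 2020-12-02 to 2021-08-07 began after the period had already run on 2020-05-01, so it has no tolling effect.
None of the other events listed affects the running of the period under the stated rules.

2020-05-01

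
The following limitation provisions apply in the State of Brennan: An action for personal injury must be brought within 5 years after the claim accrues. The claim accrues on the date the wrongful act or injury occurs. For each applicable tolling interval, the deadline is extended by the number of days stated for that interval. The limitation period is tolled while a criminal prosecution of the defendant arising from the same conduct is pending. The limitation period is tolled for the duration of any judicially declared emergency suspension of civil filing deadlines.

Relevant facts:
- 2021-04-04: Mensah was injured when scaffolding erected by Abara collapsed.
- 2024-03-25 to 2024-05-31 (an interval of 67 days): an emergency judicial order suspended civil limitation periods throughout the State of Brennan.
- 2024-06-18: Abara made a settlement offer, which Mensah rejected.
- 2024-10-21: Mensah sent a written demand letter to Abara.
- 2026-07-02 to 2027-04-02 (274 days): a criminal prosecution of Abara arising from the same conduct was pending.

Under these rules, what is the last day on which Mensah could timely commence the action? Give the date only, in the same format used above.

The claim accrued on 2021-04-04, the date of the act.
Adding the 5 years base period to 2021-04-04 gives a deadline of 2026-04-04, before any tolling.
Because the emergency suspension of filing deadlines ran from 2024-03-25 to 2024-05-31, the deadline is extended by 67 days to 2026-06-10.
The pending criminal prosecution starting 2026-07-02 came too late — the period had run on 2026-06-10 — and so does not extend the deadline.
The other events in the timeline have no effect on the limitation period under the stated rules.

2026-06-10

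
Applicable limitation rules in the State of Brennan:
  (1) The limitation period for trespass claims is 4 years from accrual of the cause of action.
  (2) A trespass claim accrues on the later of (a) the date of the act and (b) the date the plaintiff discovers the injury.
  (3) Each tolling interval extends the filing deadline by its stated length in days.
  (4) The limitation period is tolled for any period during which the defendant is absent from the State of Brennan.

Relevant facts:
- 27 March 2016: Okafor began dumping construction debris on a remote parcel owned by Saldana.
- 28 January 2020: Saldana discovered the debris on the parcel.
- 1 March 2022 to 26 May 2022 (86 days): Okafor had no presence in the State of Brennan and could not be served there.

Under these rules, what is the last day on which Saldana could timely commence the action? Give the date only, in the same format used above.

23 April 2024

The claim accrued on 28 January 2020 — the later of the 27 March 2016 act and the 28 January 2020 discovery.
Adding the 4 years base period to 28 January 2020 gives a deadline of 28 January 2024, before any tolling.
The period was tolled for 86 days by the defendant's absence from the jurisdiction (1 March 2022 to 26 May 2022), pushing the deadline to 23 April 2024.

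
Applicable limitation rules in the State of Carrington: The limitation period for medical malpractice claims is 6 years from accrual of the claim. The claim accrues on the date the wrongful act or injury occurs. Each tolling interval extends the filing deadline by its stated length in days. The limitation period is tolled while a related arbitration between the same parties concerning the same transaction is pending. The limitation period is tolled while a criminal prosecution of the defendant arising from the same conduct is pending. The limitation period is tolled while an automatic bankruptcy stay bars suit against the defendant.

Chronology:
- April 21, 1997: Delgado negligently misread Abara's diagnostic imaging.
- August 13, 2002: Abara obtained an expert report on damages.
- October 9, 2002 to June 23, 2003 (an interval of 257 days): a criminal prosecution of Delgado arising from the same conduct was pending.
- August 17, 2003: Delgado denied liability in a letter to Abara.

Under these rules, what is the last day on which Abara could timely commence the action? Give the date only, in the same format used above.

The limitation period began to run on April 21, 1997.
6 years from April 21, 1997 is April 21, 2003.
Because the pending criminal prosecution ran from October 9, 2002 to June 23, 2003, the deadline is extended by 257 days to January 3, 2004.
Nothing else in the chronology tolls or restarts the period.

January 3, 2004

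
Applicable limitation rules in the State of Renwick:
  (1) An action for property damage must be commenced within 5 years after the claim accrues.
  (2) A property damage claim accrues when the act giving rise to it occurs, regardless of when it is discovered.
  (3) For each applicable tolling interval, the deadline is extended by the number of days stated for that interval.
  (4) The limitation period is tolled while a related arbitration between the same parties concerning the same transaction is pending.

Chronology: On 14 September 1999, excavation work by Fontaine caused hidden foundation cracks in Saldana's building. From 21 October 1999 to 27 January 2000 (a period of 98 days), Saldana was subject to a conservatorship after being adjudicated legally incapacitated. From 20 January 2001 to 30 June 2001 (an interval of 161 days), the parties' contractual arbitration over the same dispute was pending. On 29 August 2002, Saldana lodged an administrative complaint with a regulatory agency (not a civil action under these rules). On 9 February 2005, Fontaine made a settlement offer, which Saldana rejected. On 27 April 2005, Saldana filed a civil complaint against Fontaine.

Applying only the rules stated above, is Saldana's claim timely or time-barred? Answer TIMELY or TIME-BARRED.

The claim accrued on 14 September 1999, when the wrongful act occurred.
The untolled deadline — 5 years after 14 September 1999 — is 14 September 2004.
The pending related arbitration from 20 January 2001 to 30 June 2001 tolled the period for 161 days, extending the deadline to 22 February 2005.
Although the plaintiff's incapacity ran from 21 October 1999 to 27 January 2000, the stated rules do not make that a tolling event, so it is disregarded.
None of the other events listed affects the running of the period under the stated rules.
Saldana filed on 27 April 2005, after the 22 February 2005 deadline, so the action is time-barred.

TIME-BARRED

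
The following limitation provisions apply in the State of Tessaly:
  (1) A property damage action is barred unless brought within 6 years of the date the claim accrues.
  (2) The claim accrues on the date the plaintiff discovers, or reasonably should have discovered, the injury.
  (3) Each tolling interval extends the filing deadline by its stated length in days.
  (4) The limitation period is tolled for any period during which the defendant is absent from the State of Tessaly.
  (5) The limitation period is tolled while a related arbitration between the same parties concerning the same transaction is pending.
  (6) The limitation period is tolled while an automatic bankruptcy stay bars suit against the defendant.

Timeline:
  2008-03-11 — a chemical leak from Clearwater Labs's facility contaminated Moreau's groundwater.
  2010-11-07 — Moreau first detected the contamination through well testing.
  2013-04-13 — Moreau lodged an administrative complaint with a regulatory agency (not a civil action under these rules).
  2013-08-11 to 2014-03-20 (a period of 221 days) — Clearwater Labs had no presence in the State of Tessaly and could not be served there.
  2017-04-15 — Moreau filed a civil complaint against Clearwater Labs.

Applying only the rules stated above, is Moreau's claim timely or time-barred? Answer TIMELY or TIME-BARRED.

TIMELY

The claim did not accrue until Moreau discovered the injury on 2010-11-07; the 2008-03-11 act date does not start the clock under the stated rule.
Adding the 6 years base period to 2010-11-07 gives a deadline of 2016-11-07, before any tolling.
Because the defendant's absence from the jurisdiction ran from 2013-08-11 to 2014-03-20, the deadline is extended by 221 days to 2017-06-16.
Nothing else in the chronology tolls or restarts the period.
Moreau filed on 2017-04-15, before the 2017-06-16 deadline, so the action is timely.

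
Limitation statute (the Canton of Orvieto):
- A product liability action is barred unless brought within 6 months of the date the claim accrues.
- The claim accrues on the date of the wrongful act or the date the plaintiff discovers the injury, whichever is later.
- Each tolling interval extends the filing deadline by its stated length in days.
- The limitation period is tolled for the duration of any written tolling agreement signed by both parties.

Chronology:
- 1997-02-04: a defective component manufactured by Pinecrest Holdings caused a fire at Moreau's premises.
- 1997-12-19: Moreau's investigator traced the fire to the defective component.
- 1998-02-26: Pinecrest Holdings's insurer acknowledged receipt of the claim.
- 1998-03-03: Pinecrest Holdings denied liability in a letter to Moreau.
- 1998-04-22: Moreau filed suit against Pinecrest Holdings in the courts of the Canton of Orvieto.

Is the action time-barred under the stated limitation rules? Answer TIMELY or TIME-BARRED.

TIMELY

Because discovery on 1997-12-19 post-dates the 1997-02-04 act, accrual under the later-of rule falls on 1997-12-19.
The untolled deadline — 6 months after 1997-12-19 — is 1998-06-19.
The other events in the timeline have no effect on the limitation period under the stated rules.
The 1998-04-22 filing precedes the 1998-06-19 deadline; the claim is timely.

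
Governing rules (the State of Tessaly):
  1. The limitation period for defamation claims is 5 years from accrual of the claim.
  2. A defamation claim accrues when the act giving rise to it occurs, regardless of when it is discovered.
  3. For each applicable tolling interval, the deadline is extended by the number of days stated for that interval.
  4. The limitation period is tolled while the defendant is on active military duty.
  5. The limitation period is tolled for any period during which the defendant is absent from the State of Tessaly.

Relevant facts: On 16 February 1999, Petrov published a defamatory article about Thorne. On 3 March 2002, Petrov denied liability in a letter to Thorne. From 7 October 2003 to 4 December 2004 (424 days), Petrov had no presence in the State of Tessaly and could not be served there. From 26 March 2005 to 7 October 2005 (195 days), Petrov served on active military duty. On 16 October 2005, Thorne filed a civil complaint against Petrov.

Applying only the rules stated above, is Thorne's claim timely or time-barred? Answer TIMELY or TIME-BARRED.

The claim accrued on 16 February 1999, the date of the act.
The untolled deadline — 5 years after 16 February 1999 — is 16 February 2004.
The defendant's absence from the jurisdiction from 7 October 2003 to 4 December 2004 tolled the period for 424 days, extending the deadline to 15 April 2005.
The period was tolled for 195 days by the defendant's active military service (26 March 2005 to 7 October 2005), pushing the deadline to 27 October 2005.
None of the other events listed affects the running of the period under the stated rules.
Filing on 16 October 2005 beat the 27 October 2005 deadline — the action is timely.

TIMELY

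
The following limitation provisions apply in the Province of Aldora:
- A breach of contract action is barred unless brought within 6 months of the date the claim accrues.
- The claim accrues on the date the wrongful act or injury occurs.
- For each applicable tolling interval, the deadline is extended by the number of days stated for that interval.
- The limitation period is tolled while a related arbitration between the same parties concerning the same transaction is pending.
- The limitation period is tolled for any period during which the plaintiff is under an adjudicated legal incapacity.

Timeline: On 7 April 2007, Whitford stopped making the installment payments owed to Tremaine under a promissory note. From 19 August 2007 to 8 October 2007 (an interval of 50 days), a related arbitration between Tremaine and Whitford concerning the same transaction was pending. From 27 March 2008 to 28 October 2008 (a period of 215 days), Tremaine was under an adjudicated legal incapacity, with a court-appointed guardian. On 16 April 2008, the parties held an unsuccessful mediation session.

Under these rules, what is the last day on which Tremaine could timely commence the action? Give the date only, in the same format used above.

26 November 2007

The limitation period began to run on 7 April 2007.
6 months from 7 April 2007 is 7 October 2007.
The pending related arbitration from 19 August 2007 to 8 October 2007 tolled the period for 50 days, extending the deadline to 26 November 2007.
By the time the plaintiff's legal incapacity began on 27 March 2008, the limitation period had already expired on 26 November 2007; that interval cannot revive it.
Nothing else in the chronology tolls or restarts the period.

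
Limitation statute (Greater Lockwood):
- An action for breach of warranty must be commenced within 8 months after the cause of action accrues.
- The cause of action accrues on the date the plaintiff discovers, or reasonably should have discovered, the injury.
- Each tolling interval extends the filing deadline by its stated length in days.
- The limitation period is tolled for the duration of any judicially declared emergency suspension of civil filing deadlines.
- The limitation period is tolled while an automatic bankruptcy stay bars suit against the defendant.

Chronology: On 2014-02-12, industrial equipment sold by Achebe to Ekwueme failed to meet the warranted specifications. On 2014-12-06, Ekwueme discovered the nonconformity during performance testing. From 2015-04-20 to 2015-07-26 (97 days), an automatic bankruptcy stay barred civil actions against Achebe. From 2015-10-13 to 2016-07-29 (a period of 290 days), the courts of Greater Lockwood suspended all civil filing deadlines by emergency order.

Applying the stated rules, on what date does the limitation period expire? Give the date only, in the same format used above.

2016-08-27

Under the discovery rule, the claim accrued on 2014-12-06, when Ekwueme discovered the injury — not on the 2014-02-12 date of the underlying act.
The untolled deadline — 8 months after 2014-12-06 — is 2015-08-06.
Because the automatic bankruptcy stay ran from 2015-04-20 to 2015-07-26, the deadline is extended by 97 days to 2015-11-11.
The emergency suspension of filing deadlines from 2015-10-13 to 2016-07-29 tolled the period for 290 days, extending the deadline to 2016-08-27.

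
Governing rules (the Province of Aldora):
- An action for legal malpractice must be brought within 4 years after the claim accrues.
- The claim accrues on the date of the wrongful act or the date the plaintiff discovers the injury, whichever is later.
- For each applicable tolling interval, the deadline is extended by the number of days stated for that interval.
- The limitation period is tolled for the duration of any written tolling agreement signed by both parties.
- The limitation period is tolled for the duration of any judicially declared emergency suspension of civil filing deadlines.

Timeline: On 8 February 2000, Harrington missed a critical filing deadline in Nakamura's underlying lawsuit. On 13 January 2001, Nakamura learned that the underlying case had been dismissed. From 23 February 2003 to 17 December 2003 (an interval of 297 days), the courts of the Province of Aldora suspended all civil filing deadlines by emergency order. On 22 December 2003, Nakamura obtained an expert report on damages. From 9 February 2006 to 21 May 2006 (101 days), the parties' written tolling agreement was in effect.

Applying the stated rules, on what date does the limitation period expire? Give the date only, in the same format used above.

6 November 2005

Because discovery on 13 January 2001 post-dates the 8 February 2000 act, accrual under the later-of rule falls on 13 January 2001.
4 years from 13 January 2001 is 13 January 2005.
The period was tolled for 297 days by the emergency suspension of filing deadlines (23 February 2003 to 17 December 2003), pushing the deadline to 6 November 2005.
The written tolling agreement starting 9 February 2006 came too late — the period had run on 6 November 2005 — and so does not extend the deadline.
The other events in the timeline have no effect on the limitation period under the stated rules.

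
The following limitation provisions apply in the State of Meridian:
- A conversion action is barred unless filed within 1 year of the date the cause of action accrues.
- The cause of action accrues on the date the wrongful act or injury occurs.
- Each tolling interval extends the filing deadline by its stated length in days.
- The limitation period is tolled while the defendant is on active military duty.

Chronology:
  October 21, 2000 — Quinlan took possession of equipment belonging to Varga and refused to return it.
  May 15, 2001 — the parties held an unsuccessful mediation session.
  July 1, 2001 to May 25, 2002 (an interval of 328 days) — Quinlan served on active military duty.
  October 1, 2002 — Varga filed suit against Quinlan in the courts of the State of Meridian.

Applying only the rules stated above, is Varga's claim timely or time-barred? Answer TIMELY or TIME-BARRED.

TIME-BARRED

The cause of action accrued on October 21, 2000, the date of the act.
The untolled deadline — 1 year after October 21, 2000 — is October 21, 2001.
Because the defendant's active military service ran from July 1, 2001 to May 25, 2002, the deadline is extended by 328 days to September 14, 2002.
Nothing else in the chronology tolls or restarts the period.
Filing on October 1, 2002 missed the September 14, 2002 deadline — the action is time-barred.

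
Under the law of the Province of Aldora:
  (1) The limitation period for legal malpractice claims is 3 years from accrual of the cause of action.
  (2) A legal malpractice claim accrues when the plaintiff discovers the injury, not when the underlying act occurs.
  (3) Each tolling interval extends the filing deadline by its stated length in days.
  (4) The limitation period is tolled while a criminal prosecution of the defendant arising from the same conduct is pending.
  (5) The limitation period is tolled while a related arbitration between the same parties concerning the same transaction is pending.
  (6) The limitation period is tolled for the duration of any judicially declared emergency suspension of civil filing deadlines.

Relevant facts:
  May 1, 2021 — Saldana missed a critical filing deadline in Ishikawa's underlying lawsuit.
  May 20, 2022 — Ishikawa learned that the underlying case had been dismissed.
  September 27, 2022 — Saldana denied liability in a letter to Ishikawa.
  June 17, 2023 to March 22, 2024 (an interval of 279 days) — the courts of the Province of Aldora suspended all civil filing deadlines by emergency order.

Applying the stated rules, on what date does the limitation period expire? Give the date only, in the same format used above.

Accrual is tied to discovery, so the period began on May 20, 2022 rather than on May 1, 2021 when the act occurred.
3 years from May 20, 2022 is May 20, 2025.
The emergency suspension of filing deadlines from June 17, 2023 to March 22, 2024 tolled the period for 279 days, extending the deadline to February 23, 2026.
The other events in the timeline have no effect on the limitation period under the stated rules.

February 23, 2026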